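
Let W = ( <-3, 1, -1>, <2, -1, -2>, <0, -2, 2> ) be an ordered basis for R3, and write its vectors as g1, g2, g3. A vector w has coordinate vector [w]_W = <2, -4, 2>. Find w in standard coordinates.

<-14, 2, 10>

The coordinates say w = 2g1 - 4g2 + 2g3; adding the scaled basis vectors gives <-14, 2, 10>.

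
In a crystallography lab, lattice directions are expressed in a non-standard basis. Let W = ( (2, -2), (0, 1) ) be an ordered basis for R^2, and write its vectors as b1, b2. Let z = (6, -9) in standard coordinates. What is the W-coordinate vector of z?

(3, -3)

We seek scalars with c_1 b1 + c_2 b2 = z; equivalently solve M c = z where the columns of M are b1, b2.
System: 2c_1 + 0c_2 = 6, -2c_1 + c_2 = -9; solving gives c_1 = 3, c_2 = -3.
Check: 3b1 - 3b2 = (6, -9).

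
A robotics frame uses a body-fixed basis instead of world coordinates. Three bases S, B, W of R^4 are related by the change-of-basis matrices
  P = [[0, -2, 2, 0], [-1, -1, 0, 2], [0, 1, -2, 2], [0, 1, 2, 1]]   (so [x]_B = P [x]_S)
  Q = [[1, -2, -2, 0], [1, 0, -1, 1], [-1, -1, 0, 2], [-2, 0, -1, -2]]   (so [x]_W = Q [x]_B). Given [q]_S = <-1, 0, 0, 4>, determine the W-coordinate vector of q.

<-34, -4, -1, -16>

Composing the changes, [q]_W = Q P [q]_S.
Q P = [[2, -2, 6, -8], [0, -2, 6, -1], [1, 5, 2, 0], [0, 1, -6, -4]]; applying this to <-1, 0, 0, 4> gives <-34, -4, -1, -16>.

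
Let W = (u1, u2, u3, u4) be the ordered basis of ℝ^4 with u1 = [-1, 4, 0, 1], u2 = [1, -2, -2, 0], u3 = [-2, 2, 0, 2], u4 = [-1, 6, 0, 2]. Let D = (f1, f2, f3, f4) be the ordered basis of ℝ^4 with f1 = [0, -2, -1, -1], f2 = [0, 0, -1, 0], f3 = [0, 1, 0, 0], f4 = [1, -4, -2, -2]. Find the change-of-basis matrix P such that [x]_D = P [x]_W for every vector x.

[[1, -2, 2, 0], [1, 2, 2, 2], [2, -2, -2, 2], [-1, 1, -2, -1]]

Let M have columns uj and N have columns fj. Then for every x, N [x]_D = x = M [x]_W, so P = N^(-1) M.
Since det N = 1, N^(-1) has integer entries; multiplying gives P = [[1, -2, 2, 0], [1, 2, 2, 2], [2, -2, -2, 2], [-1, 1, -2, -1]].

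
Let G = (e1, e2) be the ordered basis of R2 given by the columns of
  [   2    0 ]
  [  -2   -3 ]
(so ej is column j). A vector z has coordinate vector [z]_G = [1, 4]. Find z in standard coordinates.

The coordinates say z = e1 + 4e2; adding the scaled basis vectors gives [2, -14].

[2, -14]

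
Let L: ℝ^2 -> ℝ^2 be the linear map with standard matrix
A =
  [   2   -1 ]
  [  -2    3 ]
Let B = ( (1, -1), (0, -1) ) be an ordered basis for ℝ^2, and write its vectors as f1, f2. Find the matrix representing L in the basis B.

The j-th column of [L]_B is [L(fj)]_B.
L(f1) = A f1 = (3, -5) = 3f1 + 2f2, so column 1 is (3, 2).
Repeating for f2 and assembling the columns gives [[3, 1], [2, 2]].

[[3, 1], [2, 2]]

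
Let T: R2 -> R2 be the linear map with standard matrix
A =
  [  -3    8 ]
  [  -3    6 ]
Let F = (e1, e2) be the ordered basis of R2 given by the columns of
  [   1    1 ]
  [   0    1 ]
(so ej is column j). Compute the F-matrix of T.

The j-th column of [T]_F is [T(ej)]_F.
T(e1) = A e1 = <-3, -3> = 0·e1 - 3e2, so column 1 is <0, -3>.
Repeating for e2 and assembling the columns gives [[0, 2], [-3, 3]].

[[0, 2], [-3, 3]]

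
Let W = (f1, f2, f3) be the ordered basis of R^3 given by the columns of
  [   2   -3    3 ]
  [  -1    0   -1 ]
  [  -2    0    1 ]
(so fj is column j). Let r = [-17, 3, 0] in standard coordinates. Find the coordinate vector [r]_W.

[r]_W is the unique c with M c = r, where M has columns f1, ..., f3.
Gaussian elimination on [M | r] yields c = (-1, 3, -2).
Check: -f1 + 3f2 - 2f3 = [-17, 3, 0].

[-1, 3, -2]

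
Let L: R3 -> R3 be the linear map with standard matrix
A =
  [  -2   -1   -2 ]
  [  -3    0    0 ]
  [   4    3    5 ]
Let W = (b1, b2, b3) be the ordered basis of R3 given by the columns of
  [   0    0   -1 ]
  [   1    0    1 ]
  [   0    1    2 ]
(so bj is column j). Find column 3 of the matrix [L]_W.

Column 3 of [L]_W is the W-coordinate vector of L(b3).
In standard coordinates L(b3) = A b3 = <-3, 3, 9>.
Converting to W: <-3, 3, 9> = 0·b1 + 3b2 + 3b3, so the coordinate vector is <0, 3, 3>.

<0, 3, 3>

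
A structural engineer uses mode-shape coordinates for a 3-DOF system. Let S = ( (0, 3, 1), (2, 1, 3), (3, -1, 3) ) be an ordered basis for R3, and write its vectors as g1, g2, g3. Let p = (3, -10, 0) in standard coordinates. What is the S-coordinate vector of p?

We seek scalars with c_1 g1 + ... + c_3 g3 = p; equivalently solve M c = p where the columns of M are g1, ..., g3.
Row-reducing the augmented matrix [M | p] gives c = (-3, 0, 1).
Check: -3g1 + 0·g2 + g3 = (3, -10, 0).

(-3, 0, 1)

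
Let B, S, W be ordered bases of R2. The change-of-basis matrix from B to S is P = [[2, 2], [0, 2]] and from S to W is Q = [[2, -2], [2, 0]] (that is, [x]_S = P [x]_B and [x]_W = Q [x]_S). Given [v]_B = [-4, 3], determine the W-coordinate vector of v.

First [v]_S = P [v]_B = [-2, 6].
Then [v]_W = Q [v]_S = [-16, -4].

[-16, -4]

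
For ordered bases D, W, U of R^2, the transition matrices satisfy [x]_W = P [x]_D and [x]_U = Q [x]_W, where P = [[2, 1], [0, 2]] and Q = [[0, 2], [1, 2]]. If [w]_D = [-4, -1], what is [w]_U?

[-4, -13]

Composing the changes, [w]_U = Q P [w]_D.
Q P = [[0, 4], [2, 5]]; applying this to [-4, -1] gives [-4, -13].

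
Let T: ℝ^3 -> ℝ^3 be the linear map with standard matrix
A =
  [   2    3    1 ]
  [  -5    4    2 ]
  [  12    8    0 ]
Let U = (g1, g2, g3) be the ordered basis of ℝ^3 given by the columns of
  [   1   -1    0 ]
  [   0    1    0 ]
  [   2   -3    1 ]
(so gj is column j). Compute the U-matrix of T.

[[3, 1, 3], [-1, 3, 2], [3, 3, 0]]

Let P have columns g1, ..., g3. Then [T]_U = P^(-1) A P.
Here det P = 1, so P^(-1) is integer; computing A P first and then P^(-1)(A P) gives [[3, 1, 3], [-1, 3, 2], [3, 3, 0]].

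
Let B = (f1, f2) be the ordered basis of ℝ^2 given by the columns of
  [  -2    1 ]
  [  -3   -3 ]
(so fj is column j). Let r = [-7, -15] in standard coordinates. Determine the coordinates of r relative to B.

Write r = c_1 f1 + c_2 f2 and solve for the c_i.
System: -2c_1 + c_2 = -7, -3c_1 - 3c_2 = -15; solving gives c_1 = 4, c_2 = 1.
Check: 4f1 + f2 = [-7, -15].

[4, 1]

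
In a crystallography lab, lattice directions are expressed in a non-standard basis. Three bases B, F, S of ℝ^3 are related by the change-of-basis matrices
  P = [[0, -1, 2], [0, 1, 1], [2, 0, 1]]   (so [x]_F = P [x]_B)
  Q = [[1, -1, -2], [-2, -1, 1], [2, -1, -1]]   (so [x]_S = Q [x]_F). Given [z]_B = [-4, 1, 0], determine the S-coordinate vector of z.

[14, -7, 5]

Apply P to get F-coordinates [-1, 1, -8], then Q to get S-coordinates.
The result is [z]_S = [14, -7, 5].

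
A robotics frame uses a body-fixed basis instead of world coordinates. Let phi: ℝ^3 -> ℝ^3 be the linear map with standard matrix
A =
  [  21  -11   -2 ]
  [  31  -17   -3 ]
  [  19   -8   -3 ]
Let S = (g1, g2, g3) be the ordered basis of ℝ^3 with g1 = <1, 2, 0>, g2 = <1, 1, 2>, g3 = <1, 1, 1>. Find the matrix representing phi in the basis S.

[[-2, 2, 3], [2, 1, 3], [-1, 3, 2]]

With P the matrix whose columns are g1, ..., g3, [phi]_S = P^(-1) A P.
Column by column: phi(g1) = A g1 = <-1, -3, 3>; its S-coordinates <-2, 2, -1> give column 1.
Continuing for each basis vector yields [phi]_S = [[-2, 2, 3], [2, 1, 3], [-1, 3, 2]].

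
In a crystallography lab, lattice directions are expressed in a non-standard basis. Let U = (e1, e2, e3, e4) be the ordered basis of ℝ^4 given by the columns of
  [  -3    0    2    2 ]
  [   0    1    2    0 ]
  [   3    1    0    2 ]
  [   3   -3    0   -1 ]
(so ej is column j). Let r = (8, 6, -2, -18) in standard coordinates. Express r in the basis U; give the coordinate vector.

(-2, 4, 1, 0)

[r]_U is the unique c with M c = r, where M has columns e1, ..., e4.
Row-reducing the augmented matrix [M | r] gives c = (-2, 4, 1, 0).
Check: -2e1 + 4e2 + e3 + 0·e4 = (8, 6, -2, -18).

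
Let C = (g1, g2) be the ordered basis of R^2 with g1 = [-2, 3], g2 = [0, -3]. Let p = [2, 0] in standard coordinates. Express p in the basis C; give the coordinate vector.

[-1, -1]

[p]_C is the unique c with M c = p, where M has columns g1, g2.
System: -2c_1 + 0c_2 = 2, 3c_1 - 3c_2 = 0; solving gives c_1 = -1, c_2 = -1.
Check: -g1 - g2 = [2, 0].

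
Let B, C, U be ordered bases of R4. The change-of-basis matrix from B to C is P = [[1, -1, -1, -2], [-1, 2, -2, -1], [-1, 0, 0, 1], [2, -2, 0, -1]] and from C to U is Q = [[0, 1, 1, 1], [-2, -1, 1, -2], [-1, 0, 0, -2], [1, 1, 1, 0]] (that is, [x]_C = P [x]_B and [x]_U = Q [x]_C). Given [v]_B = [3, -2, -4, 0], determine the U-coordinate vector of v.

First [v]_C = P [v]_B = [9, 1, -3, 10].
Then [v]_U = Q [v]_C = [8, -42, -29, 7].

[8, -42, -29, 7]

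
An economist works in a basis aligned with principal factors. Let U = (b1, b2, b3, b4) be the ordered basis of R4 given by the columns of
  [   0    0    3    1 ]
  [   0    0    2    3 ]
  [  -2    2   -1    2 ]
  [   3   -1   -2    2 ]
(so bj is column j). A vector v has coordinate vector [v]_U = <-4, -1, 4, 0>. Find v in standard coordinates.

<12, 8, 2, -19>

By definition v = -4b1 - b2 + 4b3 + 0·b4.
Summing componentwise gives <12, 8, 2, -19>.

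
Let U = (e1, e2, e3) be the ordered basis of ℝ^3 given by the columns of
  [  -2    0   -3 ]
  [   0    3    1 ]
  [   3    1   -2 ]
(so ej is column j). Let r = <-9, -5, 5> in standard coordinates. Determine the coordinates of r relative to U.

<3, -2, 1>

Write r = c_1 e1 + ... + c_3 e3 and solve for the c_i.
Gaussian elimination on [M | r] yields c = (3, -2, 1).
Check: 3e1 - 2e2 + e3 = <-9, -5, 5>.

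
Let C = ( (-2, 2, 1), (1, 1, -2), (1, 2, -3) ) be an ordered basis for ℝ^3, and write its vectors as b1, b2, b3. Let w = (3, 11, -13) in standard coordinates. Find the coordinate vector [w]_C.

Write w = c_1 b1 + ... + c_3 b3 and solve for the c_i.
Solving this 3x3 system gives c = (1, 1, 4).
Check: b1 + b2 + 4b3 = (3, 11, -13).

(1, 1, 4)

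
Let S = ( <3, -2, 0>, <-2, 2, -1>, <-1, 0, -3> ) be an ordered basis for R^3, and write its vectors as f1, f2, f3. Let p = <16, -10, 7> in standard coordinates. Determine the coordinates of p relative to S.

We seek scalars with c_1 f1 + ... + c_3 f3 = p; equivalently solve M c = p where the columns of M are f1, ..., f3.
Row-reducing the augmented matrix [M | p] gives c = (4, -1, -2).
Check: 4f1 - f2 - 2f3 = <16, -10, 7>.

<4, -1, -2>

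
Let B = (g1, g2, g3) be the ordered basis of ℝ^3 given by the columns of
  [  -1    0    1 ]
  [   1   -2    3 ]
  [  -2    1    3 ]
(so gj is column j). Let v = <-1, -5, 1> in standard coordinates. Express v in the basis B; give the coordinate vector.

<1, 3, 0>

Write v = c_1 g1 + ... + c_3 g3 and solve for the c_i.
Solving this 3x3 system gives c = (1, 3, 0).
Check: g1 + 3g2 + 0·g3 = <-1, -5, 1>.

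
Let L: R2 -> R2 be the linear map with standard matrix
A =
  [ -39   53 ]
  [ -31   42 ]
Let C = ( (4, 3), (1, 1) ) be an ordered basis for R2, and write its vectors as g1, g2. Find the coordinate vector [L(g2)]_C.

Compute L(g2) = A g2 = (14, 11) in standard coordinates.
Then write this in C-coordinates: solve for y in y_1 g1 + y_2 g2 = (14, 11).
This gives y = (3, 2), which is column 2 of [L]_C.

(3, 2)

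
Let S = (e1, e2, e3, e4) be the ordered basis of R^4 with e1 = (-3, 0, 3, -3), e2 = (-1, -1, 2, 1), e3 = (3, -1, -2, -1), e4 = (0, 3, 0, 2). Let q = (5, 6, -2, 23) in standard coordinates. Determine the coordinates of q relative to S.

[q]_S is the unique c with M c = q, where M has columns e1, ..., e4.
Row-reducing the augmented matrix [M | q] gives c = (-4, 4, -1, 3).
Check: -4e1 + 4e2 - e3 + 3e4 = (5, 6, -2, 23).

(-4, 4, -1, 3)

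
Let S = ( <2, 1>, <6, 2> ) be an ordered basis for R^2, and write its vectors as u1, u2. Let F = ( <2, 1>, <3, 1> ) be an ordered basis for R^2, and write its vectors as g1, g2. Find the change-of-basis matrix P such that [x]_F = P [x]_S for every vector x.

Column j of P is [uj]_F, since P maps S-coordinates to F-coordinates.
Expressing u1 in F: u1 = g1 + 0·g2, so column 1 of P is <1, 0>.
Doing the same for each uj gives P = [[1, 0], [0, 2]].

[[1, 0], [0, 2]]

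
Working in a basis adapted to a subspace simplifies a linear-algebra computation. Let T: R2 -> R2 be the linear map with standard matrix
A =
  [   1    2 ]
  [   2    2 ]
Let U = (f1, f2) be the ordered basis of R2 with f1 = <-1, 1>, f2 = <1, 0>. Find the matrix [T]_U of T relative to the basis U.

[[0, 2], [1, 3]]

Let P have columns f1, f2. Then [T]_U = P^(-1) A P.
Here det P = -1, so P^(-1) is integer; computing A P first and then P^(-1)(A P) gives [[0, 2], [1, 3]].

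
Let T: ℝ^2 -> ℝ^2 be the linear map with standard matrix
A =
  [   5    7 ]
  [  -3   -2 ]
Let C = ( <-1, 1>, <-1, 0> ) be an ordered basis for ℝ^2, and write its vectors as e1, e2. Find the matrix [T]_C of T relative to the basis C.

[[1, 3], [-3, 2]]

With P the matrix whose columns are e1, e2, [T]_C = P^(-1) A P.
Column by column: T(e1) = A e1 = <2, 1>; its C-coordinates <1, -3> give column 1.
Continuing for each basis vector yields [T]_C = [[1, 3], [-3, 2]].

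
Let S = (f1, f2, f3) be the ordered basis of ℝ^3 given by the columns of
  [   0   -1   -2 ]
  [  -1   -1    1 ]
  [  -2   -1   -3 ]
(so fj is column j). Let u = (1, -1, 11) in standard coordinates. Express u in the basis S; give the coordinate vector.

(-4, 3, -2)

We seek scalars with c_1 f1 + ... + c_3 f3 = u; equivalently solve M c = u where the columns of M are f1, ..., f3.
Solving this 3x3 system gives c = (-4, 3, -2).
Check: -4f1 + 3f2 - 2f3 = (1, -1, 11).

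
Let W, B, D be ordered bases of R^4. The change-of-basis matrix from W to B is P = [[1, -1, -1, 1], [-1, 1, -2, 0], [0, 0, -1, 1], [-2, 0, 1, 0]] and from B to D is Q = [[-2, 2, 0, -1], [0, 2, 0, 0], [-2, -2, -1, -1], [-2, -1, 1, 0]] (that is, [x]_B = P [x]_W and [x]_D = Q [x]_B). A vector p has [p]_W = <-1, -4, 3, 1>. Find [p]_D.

First [p]_B = P [p]_W = <1, -9, -2, 5>.
Then [p]_D = Q [p]_B = <-25, -18, 13, 5>.

<-25, -18, 13, 5>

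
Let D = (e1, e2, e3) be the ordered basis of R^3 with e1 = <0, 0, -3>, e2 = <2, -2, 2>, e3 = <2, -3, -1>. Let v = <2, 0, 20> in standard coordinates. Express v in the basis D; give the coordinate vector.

[v]_D is the unique c with M c = v, where M has columns e1, ..., e3.
Row-reducing the augmented matrix [M | v] gives c = (-4, 3, -2).
Check: -4e1 + 3e2 - 2e3 = <2, 0, 20>.

<-4, 3, -2>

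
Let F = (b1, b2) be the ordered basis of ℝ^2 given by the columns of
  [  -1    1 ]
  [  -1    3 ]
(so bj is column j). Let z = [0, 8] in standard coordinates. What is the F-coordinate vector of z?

We seek scalars with c_1 b1 + c_2 b2 = z; equivalently solve M c = z where the columns of M are b1, b2.
System: -c_1 + c_2 = 0, -c_1 + 3c_2 = 8; solving gives c_1 = 4, c_2 = 4.
Check: 4b1 + 4b2 = [0, 8].

[4, 4]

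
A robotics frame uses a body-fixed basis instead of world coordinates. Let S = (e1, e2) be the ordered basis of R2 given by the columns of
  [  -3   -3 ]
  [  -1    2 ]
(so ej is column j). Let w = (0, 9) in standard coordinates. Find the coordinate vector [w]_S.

Write w = c_1 e1 + c_2 e2 and solve for the c_i.
System: -3c_1 - 3c_2 = 0, -c_1 + 2c_2 = 9; solving gives c_1 = -3, c_2 = 3.
Check: -3e1 + 3e2 = (0, 9).

(-3, 3)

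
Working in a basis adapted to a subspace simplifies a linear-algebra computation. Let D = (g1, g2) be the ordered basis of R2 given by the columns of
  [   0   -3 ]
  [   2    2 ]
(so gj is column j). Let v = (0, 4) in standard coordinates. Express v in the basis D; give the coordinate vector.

We seek scalars with c_1 g1 + c_2 g2 = v; equivalently solve M c = v where the columns of M are g1, g2.
System: 0c_1 - 3c_2 = 0, 2c_1 + 2c_2 = 4; solving gives c_1 = 2, c_2 = 0.
Check: 2g1 + 0·g2 = (0, 4).

(2, 0)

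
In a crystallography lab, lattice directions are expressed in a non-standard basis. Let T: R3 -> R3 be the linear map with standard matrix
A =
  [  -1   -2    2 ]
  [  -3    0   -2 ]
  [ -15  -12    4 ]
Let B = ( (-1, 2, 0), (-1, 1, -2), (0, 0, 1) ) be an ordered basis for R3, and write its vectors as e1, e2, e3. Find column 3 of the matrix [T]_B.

Compute T(e3) = A e3 = (2, -2, 4) in standard coordinates.
Then write this in B-coordinates: solve for y in y_1 e1 + ... + y_3 e3 = (2, -2, 4).
This gives y = (0, -2, 0), which is column 3 of [T]_B.

(0, -2, 0)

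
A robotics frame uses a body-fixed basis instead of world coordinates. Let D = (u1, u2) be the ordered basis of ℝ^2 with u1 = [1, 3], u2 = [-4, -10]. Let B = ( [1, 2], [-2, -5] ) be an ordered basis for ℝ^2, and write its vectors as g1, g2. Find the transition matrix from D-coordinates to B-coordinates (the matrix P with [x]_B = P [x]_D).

[[-1, 0], [-1, 2]]

Let M have columns uj and N have columns gj. Then for every x, N [x]_B = x = M [x]_D, so P = N^(-1) M.
Since det N = -1, N^(-1) has integer entries; multiplying gives P = [[-1, 0], [-1, 2]].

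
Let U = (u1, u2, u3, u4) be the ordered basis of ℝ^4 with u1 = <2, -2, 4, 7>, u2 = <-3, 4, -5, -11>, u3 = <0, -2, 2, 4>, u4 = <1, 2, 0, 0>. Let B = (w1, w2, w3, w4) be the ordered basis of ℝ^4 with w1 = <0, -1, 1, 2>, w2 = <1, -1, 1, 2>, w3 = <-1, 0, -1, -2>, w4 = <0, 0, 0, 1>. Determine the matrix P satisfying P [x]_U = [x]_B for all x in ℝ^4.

Column j of P is [uj]_B, since P maps U-coordinates to B-coordinates.
Expressing u1 in B: u1 = 2w1 + 0·w2 - 2w3 - w4, so column 1 of P is <2, 0, -2, -1>.
Doing the same for each uj gives P = [[2, -2, 2, -1], [0, -2, 0, -1], [-2, 1, 0, -2], [-1, -1, 0, 0]].

[[2, -2, 2, -1], [0, -2, 0, -1], [-2, 1, 0, -2], [-1, -1, 0, 0]]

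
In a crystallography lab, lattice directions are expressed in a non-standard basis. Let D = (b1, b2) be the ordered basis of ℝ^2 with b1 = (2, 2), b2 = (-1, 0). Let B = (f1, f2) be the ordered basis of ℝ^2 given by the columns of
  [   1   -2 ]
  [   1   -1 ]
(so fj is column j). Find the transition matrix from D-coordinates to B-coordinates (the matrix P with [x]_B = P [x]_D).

Take x = bj: its D-coordinates are the j-th standard unit vector, so P e_j — column j of P — equals [bj]_B.
b1 = 2f1 + 0·f2, giving column 1 = (2, 0); repeating for each j gives P = [[2, 1], [0, 1]].

[[2, 1], [0, 1]]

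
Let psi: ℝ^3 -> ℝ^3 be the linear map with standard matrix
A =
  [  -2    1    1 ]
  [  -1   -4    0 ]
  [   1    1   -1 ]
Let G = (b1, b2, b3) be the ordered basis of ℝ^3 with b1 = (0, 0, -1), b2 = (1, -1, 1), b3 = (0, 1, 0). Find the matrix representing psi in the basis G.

[[-2, -1, 0], [-1, -2, 1], [-1, 1, -3]]

With P the matrix whose columns are b1, ..., b3, [psi]_G = P^(-1) A P.
Column by column: psi(b1) = A b1 = (-1, 0, 1); its G-coordinates (-2, -1, -1) give column 1.
Continuing for each basis vector yields [psi]_G = [[-2, -1, 0], [-1, -2, 1], [-1, 1, -3]].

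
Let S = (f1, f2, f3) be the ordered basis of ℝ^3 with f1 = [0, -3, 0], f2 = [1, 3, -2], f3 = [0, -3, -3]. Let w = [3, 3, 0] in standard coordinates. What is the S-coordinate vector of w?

Write w = c_1 f1 + ... + c_3 f3 and solve for the c_i.
Gaussian elimination on [M | w] yields c = (4, 3, -2).
Check: 4f1 + 3f2 - 2f3 = [3, 3, 0].

[4, 3, -2]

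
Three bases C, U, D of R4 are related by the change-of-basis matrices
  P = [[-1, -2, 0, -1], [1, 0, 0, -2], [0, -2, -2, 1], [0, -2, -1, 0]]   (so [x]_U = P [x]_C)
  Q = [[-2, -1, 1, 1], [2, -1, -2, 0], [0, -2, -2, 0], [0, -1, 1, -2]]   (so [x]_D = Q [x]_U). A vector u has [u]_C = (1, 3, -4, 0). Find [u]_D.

(13, -19, -6, 5)

First [u]_U = P [u]_C = (-7, 1, 2, -2).
Then [u]_D = Q [u]_U = (13, -19, -6, 5).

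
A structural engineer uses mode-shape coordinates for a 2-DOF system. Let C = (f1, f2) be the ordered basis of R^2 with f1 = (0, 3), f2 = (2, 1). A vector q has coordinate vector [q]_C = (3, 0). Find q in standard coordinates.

The coordinates say q = 3f1 + 0·f2; adding the scaled basis vectors gives (0, 9).

(0, 9)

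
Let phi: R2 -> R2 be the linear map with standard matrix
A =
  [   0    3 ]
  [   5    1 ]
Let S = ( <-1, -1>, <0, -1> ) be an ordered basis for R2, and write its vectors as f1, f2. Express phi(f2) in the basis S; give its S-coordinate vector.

Column 2 of [phi]_S is the S-coordinate vector of phi(f2).
In standard coordinates phi(f2) = A f2 = <-3, -1>.
Converting to S: <-3, -1> = 3f1 - 2f2, so the coordinate vector is <3, -2>.

<3, -2>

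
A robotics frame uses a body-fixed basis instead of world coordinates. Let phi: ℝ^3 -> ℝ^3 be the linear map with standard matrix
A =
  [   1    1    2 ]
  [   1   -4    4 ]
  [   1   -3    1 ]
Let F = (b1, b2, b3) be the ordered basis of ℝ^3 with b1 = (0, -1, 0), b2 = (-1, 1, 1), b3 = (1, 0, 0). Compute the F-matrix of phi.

[[-1, -2, 0], [3, -3, 1], [2, -1, 2]]

Let P have columns b1, ..., b3. Then [phi]_F = P^(-1) A P.
Here det P = -1, so P^(-1) is integer; computing A P first and then P^(-1)(A P) gives [[-1, -2, 0], [3, -3, 1], [2, -1, 2]].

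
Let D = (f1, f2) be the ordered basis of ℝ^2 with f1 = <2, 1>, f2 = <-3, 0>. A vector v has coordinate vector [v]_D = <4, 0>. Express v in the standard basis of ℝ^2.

By definition v = 4f1 + 0·f2.
Summing componentwise gives <8, 4>.

<8, 4>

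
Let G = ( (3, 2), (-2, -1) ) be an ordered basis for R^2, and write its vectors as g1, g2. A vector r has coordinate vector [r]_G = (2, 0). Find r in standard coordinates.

(6, 4)

r = M [r]_G, where M has columns g1, g2.
Carrying out the matrix-vector product, r = (6, 4).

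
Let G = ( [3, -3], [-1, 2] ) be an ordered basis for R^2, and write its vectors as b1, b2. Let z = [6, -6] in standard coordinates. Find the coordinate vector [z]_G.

[2, 0]

[z]_G is the unique c with M c = z, where M has columns b1, b2.
System: 3c_1 - c_2 = 6, -3c_1 + 2c_2 = -6; solving gives c_1 = 2, c_2 = 0.
Check: 2b1 + 0·b2 = [6, -6].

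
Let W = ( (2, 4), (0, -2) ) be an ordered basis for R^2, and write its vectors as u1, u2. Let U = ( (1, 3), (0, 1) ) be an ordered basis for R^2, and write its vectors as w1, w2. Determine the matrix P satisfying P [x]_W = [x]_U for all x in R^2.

Let M have columns uj and N have columns wj. Then for every x, N [x]_U = x = M [x]_W, so P = N^(-1) M.
Since det N = 1, N^(-1) has integer entries; multiplying gives P = [[2, 0], [-2, -2]].

[[2, 0], [-2, -2]]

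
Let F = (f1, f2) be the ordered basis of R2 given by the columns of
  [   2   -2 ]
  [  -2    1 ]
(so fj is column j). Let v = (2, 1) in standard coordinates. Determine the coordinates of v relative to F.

(-2, -3)

[v]_F is the unique c with M c = v, where M has columns f1, f2.
System: 2c_1 - 2c_2 = 2, -2c_1 + c_2 = 1; solving gives c_1 = -2, c_2 = -3.
Check: -2f1 - 3f2 = (2, 1).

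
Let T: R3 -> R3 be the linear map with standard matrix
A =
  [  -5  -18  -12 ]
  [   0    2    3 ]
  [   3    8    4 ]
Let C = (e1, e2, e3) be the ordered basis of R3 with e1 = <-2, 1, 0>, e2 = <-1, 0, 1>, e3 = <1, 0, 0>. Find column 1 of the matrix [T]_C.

<2, 2, -2>

Column 1 of [T]_C is the C-coordinate vector of T(e1).
In standard coordinates T(e1) = A e1 = <-8, 2, 2>.
Converting to C: <-8, 2, 2> = 2e1 + 2e2 - 2e3, so the coordinate vector is <2, 2, -2>.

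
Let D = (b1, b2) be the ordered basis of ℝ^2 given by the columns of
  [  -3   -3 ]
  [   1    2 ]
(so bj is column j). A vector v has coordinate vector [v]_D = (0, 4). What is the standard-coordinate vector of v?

v = M [v]_D, where M has columns b1, b2.
Carrying out the matrix-vector product, v = (-12, 8).

(-12, 8)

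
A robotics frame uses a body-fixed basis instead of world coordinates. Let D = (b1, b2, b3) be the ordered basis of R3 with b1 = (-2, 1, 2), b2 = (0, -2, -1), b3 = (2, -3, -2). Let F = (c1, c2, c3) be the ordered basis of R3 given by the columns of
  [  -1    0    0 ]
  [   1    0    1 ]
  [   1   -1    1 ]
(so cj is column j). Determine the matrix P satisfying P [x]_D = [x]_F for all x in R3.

[[2, 0, -2], [-1, -1, -1], [-1, -2, -1]]

Let M have columns bj and N have columns cj. Then for every x, N [x]_F = x = M [x]_D, so P = N^(-1) M.
Since det N = -1, N^(-1) has integer entries; multiplying gives P = [[2, 0, -2], [-1, -1, -1], [-1, -2, -1]].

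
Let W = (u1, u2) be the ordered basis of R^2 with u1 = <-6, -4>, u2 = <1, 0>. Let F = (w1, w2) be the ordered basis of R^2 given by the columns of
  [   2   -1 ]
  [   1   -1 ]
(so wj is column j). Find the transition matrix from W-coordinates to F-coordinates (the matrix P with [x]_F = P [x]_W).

Column j of P is [uj]_F, since P maps W-coordinates to F-coordinates.
Expressing u1 in F: u1 = -2w1 + 2w2, so column 1 of P is <-2, 2>.
Doing the same for each uj gives P = [[-2, 1], [2, 1]].

[[-2, 1], [2, 1]]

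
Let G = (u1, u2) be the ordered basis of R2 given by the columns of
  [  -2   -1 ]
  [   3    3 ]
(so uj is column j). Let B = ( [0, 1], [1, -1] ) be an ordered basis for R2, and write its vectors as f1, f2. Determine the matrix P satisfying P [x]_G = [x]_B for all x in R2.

[[1, 2], [-2, -1]]

Let M have columns uj and N have columns fj. Then for every x, N [x]_B = x = M [x]_G, so P = N^(-1) M.
Since det N = -1, N^(-1) has integer entries; multiplying gives P = [[1, 2], [-2, -1]].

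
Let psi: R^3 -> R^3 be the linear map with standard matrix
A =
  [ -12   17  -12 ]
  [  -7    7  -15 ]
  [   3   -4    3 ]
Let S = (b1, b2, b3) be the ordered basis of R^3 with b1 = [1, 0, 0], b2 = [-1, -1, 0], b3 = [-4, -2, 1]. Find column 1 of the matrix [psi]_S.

Column 1 of [psi]_S is the S-coordinate vector of psi(b1).
In standard coordinates psi(b1) = A b1 = [-12, -7, 3].
Converting to S: [-12, -7, 3] = b1 + b2 + 3b3, so the coordinate vector is [1, 1, 3].

[1, 1, 3]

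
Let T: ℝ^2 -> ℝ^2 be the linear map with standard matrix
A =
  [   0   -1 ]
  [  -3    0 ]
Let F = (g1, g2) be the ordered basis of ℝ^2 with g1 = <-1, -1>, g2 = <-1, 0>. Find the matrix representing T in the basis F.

Let P have columns g1, g2. Then [T]_F = P^(-1) A P.
Here det P = -1, so P^(-1) is integer; computing A P first and then P^(-1)(A P) gives [[-3, -3], [2, 3]].

[[-3, -3], [2, 3]]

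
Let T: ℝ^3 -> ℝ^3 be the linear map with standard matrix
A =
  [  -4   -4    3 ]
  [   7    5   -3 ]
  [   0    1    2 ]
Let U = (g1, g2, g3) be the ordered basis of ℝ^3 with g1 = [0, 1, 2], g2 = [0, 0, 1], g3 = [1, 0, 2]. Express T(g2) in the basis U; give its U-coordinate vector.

Compute T(g2) = A g2 = [3, -3, 2] in standard coordinates.
Then write this in U-coordinates: solve for y in y_1 g1 + ... + y_3 g3 = [3, -3, 2].
This gives y = [-3, 2, 3], which is column 2 of [T]_U.

[-3, 2, 3]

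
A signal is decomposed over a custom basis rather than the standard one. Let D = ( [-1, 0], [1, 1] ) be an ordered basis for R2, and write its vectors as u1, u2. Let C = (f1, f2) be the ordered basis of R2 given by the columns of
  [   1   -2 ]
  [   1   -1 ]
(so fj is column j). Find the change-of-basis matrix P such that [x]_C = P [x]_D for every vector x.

Column j of P is [uj]_C, since P maps D-coordinates to C-coordinates.
Expressing u1 in C: u1 = f1 + f2, so column 1 of P is [1, 1].
Doing the same for each uj gives P = [[1, 1], [1, 0]].

[[1, 1], [1, 0]]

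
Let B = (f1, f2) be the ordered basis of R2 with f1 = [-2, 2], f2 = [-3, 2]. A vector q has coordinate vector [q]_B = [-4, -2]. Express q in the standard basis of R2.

[14, -12]

q = M [q]_B, where M has columns f1, f2.
Carrying out the matrix-vector product, q = [14, -12].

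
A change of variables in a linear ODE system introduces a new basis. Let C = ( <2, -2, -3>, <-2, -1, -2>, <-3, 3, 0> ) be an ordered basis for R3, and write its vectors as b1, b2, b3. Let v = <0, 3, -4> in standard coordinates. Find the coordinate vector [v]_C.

Write v = c_1 b1 + ... + c_3 b3 and solve for the c_i.
Row-reducing the augmented matrix [M | v] gives c = (2, -1, 2).
Check: 2b1 - b2 + 2b3 = <0, 3, -4>.

<2, -1, 2>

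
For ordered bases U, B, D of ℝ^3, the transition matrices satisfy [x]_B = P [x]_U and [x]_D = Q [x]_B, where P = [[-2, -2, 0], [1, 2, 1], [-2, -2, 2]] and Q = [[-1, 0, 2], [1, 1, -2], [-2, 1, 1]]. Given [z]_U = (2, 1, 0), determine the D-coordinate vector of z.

(-6, 10, 10)

Apply P to get B-coordinates (-6, 4, -6), then Q to get D-coordinates.
The result is [z]_D = (-6, 10, 10).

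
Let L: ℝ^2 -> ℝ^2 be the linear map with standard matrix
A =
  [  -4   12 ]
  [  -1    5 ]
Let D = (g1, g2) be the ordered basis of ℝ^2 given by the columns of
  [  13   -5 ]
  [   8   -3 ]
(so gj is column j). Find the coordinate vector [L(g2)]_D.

Compute L(g2) = A g2 = (-16, -10) in standard coordinates.
Then write this in D-coordinates: solve for y in y_1 g1 + y_2 g2 = (-16, -10).
This gives y = (-2, -2), which is column 2 of [L]_D.

(-2, -2)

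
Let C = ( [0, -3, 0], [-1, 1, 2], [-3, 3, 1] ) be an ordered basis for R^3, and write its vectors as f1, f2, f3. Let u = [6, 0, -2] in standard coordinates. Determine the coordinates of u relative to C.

[-2, 0, -2]

[u]_C is the unique c with M c = u, where M has columns f1, ..., f3.
Gaussian elimination on [M | u] yields c = (-2, 0, -2).
Check: -2f1 + 0·f2 - 2f3 = [6, 0, -2].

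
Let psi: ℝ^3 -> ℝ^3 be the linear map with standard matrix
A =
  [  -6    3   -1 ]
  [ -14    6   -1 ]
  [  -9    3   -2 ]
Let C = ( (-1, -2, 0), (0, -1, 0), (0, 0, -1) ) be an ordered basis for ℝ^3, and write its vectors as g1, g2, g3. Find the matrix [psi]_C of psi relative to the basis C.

[[0, 3, -1], [-2, 0, 1], [-3, 3, -2]]

Let P have columns g1, ..., g3. Then [psi]_C = P^(-1) A P.
Here det P = -1, so P^(-1) is integer; computing A P first and then P^(-1)(A P) gives [[0, 3, -1], [-2, 0, 1], [-3, 3, -2]].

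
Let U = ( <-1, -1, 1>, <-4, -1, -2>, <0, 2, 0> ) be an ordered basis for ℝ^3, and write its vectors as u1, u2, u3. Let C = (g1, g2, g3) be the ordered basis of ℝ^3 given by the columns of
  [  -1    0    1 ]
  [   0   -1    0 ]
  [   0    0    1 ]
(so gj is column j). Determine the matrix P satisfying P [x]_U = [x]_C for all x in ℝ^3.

[[2, 2, 0], [1, 1, -2], [1, -2, 0]]

Column j of P is [uj]_C, since P maps U-coordinates to C-coordinates.
Expressing u1 in C: u1 = 2g1 + g2 + g3, so column 1 of P is <2, 1, 1>.
Doing the same for each uj gives P = [[2, 2, 0], [1, 1, -2], [1, -2, 0]].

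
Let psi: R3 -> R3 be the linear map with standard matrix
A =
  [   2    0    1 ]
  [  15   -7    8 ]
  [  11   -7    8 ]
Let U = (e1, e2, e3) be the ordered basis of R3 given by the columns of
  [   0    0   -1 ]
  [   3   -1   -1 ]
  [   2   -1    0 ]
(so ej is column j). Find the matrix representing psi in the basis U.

[[-2, 1, -2], [1, 3, 0], [-2, 1, 2]]

With P the matrix whose columns are e1, ..., e3, [psi]_U = P^(-1) A P.
Column by column: psi(e1) = A e1 = <2, -5, -5>; its U-coordinates <-2, 1, -2> give column 1.
Continuing for each basis vector yields [psi]_U = [[-2, 1, -2], [1, 3, 0], [-2, 1, 2]].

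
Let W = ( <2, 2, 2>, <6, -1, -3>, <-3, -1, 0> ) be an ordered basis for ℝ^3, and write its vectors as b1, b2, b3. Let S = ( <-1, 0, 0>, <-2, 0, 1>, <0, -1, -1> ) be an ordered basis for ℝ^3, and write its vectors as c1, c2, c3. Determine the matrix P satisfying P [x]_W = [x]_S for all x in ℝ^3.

[[-2, -2, 1], [0, -2, 1], [-2, 1, 1]]

Take x = bj: its W-coordinates are the j-th standard unit vector, so P e_j — column j of P — equals [bj]_S.
b1 = -2c1 + 0·c2 - 2c3, giving column 1 = <-2, 0, -2>; repeating for each j gives P = [[-2, -2, 1], [0, -2, 1], [-2, 1, 1]].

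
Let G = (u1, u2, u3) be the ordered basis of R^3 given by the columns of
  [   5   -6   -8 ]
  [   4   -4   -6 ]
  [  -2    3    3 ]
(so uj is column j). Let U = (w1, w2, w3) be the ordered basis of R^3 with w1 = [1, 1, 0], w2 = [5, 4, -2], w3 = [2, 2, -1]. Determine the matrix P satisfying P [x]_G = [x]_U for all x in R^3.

[[0, 2, 0], [1, -2, -2], [0, 1, 1]]

Let M have columns uj and N have columns wj. Then for every x, N [x]_U = x = M [x]_G, so P = N^(-1) M.
Since det N = 1, N^(-1) has integer entries; multiplying gives P = [[0, 2, 0], [1, -2, -2], [0, 1, 1]].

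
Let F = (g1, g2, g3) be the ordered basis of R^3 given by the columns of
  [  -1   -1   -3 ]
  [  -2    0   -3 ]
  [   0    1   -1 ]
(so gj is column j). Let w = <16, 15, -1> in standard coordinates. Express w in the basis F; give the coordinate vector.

<-3, -4, -3>

Write w = c_1 g1 + ... + c_3 g3 and solve for the c_i.
Gaussian elimination on [M | w] yields c = (-3, -4, -3).
Check: -3g1 - 4g2 - 3g3 = <16, 15, -1>.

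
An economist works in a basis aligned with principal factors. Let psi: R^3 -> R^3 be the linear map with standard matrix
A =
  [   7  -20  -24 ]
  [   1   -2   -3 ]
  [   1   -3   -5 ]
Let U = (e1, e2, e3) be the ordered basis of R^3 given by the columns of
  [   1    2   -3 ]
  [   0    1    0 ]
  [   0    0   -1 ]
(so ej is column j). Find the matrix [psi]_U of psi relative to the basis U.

[[2, -3, -3], [1, 0, 0], [-1, 1, -2]]

Let P have columns e1, ..., e3. Then [psi]_U = P^(-1) A P.
Here det P = -1, so P^(-1) is integer; computing A P first and then P^(-1)(A P) gives [[2, -3, -3], [1, 0, 0], [-1, 1, -2]].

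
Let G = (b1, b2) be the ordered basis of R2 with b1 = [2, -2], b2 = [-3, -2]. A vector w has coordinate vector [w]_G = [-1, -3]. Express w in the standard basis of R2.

[7, 8]

w = M [w]_G, where M has columns b1, b2.
Carrying out the matrix-vector product, w = [7, 8].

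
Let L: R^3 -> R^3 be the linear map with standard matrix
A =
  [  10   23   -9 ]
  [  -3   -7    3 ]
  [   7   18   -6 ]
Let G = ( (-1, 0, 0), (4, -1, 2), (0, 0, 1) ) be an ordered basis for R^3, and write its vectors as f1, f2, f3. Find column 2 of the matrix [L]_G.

Column 2 of [L]_G is the G-coordinate vector of L(f2).
In standard coordinates L(f2) = A f2 = (-1, 1, -2).
Converting to G: (-1, 1, -2) = -3f1 - f2 + 0·f3, so the coordinate vector is (-3, -1, 0).

(-3, -1, 0)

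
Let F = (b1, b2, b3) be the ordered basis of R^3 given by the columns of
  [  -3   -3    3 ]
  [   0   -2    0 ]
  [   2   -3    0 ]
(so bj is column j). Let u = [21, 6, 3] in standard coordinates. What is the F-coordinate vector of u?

[-3, -3, 1]

Write u = c_1 b1 + ... + c_3 b3 and solve for the c_i.
Solving this 3x3 system gives c = (-3, -3, 1).
Check: -3b1 - 3b2 + b3 = [21, 6, 3].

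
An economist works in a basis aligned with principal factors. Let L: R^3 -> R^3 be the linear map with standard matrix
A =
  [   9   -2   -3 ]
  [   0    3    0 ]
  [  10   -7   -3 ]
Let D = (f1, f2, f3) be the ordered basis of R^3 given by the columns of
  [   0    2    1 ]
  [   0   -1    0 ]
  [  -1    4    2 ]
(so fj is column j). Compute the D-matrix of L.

[[3, 1, 2], [0, 3, 0], [3, 2, 3]]

The j-th column of [L]_D is [L(fj)]_D.
L(f1) = A f1 = (3, 0, 3) = 3f1 + 0·f2 + 3f3, so column 1 is (3, 0, 3).
Repeating for f2, f3 and assembling the columns gives [[3, 1, 2], [0, 3, 0], [3, 2, 3]].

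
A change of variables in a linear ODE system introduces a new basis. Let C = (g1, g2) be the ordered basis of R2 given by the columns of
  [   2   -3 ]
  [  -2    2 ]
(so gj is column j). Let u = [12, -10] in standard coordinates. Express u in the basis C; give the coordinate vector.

[3, -2]

[u]_C is the unique c with M c = u, where M has columns g1, g2.
System: 2c_1 - 3c_2 = 12, -2c_1 + 2c_2 = -10; solving gives c_1 = 3, c_2 = -2.
Check: 3g1 - 2g2 = [12, -10].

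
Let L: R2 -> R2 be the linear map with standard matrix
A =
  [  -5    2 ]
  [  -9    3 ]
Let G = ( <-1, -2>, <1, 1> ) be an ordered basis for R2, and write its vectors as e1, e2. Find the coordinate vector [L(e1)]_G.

Compute L(e1) = A e1 = <1, 3> in standard coordinates.
Then write this in G-coordinates: solve for y in y_1 e1 + y_2 e2 = <1, 3>.
This gives y = <-2, -1>, which is column 1 of [L]_G.

<-2, -1>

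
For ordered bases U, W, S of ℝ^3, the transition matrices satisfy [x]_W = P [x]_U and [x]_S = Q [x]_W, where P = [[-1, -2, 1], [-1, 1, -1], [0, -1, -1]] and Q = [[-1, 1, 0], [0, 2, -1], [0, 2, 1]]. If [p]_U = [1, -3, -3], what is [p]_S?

First [p]_W = P [p]_U = [2, -1, 6].
Then [p]_S = Q [p]_W = [-3, -8, 4].

[-3, -8, 4]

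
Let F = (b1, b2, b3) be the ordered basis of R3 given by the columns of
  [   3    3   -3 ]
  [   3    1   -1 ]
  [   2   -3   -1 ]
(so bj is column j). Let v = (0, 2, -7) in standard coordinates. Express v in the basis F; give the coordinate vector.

(1, 2, 3)

Write v = c_1 b1 + ... + c_3 b3 and solve for the c_i.
Solving this 3x3 system gives c = (1, 2, 3).
Check: b1 + 2b2 + 3b3 = (0, 2, -7).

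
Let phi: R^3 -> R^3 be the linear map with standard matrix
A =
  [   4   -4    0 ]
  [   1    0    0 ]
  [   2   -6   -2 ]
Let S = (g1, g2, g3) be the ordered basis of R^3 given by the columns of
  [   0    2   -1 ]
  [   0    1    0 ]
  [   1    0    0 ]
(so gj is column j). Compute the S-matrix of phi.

With P the matrix whose columns are g1, ..., g3, [phi]_S = P^(-1) A P.
Column by column: phi(g1) = A g1 = (0, 0, -2); its S-coordinates (-2, 0, 0) give column 1.
Continuing for each basis vector yields [phi]_S = [[-2, -2, -2], [0, 2, -1], [0, 0, 2]].

[[-2, -2, -2], [0, 2, -1], [0, 0, 2]]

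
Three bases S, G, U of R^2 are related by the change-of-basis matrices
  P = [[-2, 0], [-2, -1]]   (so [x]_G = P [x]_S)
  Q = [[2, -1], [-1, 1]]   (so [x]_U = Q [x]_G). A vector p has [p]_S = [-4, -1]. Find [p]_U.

[7, 1]

First [p]_G = P [p]_S = [8, 9].
Then [p]_U = Q [p]_G = [7, 1].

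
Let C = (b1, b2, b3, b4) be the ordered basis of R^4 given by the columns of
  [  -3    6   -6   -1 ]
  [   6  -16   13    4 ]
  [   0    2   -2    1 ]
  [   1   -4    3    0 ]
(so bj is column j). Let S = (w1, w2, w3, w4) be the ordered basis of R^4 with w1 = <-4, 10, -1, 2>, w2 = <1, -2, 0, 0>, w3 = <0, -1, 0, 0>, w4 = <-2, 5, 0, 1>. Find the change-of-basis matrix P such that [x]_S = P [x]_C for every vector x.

Column j of P is [bj]_S, since P maps C-coordinates to S-coordinates.
Expressing b1 in S: b1 = 0·w1 - w2 + w3 + w4, so column 1 of P is <0, -1, 1, 1>.
Doing the same for each bj gives P = [[0, -2, 2, -1], [-1, -2, 0, -1], [1, 0, 2, -2], [1, 0, -1, 2]].

[[0, -2, 2, -1], [-1, -2, 0, -1], [1, 0, 2, -2], [1, 0, -1, 2]]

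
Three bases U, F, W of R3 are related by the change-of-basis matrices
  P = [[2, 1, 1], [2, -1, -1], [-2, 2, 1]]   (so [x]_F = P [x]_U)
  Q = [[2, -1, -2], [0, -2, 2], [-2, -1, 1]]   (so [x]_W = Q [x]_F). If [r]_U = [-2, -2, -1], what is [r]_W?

[-11, 0, 14]

Composing the changes, [r]_W = Q P [r]_U.
Q P = [[6, -1, 1], [-8, 6, 4], [-8, 1, 0]]; applying this to [-2, -2, -1] gives [-11, 0, 14].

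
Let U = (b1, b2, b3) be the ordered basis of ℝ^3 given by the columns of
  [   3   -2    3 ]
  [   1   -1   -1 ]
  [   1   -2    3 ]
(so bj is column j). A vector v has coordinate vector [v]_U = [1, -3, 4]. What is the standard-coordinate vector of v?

The coordinates say v = b1 - 3b2 + 4b3; adding the scaled basis vectors gives [21, 0, 19].

[21, 0, 19]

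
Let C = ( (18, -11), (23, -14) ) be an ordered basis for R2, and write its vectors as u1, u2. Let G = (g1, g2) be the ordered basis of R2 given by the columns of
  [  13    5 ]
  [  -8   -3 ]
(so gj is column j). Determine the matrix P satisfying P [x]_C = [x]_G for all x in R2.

[[1, 1], [1, 2]]

Let M have columns uj and N have columns gj. Then for every x, N [x]_G = x = M [x]_C, so P = N^(-1) M.
Since det N = 1, N^(-1) has integer entries; multiplying gives P = [[1, 1], [1, 2]].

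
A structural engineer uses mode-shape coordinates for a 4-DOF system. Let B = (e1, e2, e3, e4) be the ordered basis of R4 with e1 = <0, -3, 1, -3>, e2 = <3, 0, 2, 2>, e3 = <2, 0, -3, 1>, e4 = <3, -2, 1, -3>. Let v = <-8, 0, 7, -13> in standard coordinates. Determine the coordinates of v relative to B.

[v]_B is the unique c with M c = v, where M has columns e1, ..., e4.
Row-reducing the augmented matrix [M | v] gives c = (-2, -3, -4, 3).
Check: -2e1 - 3e2 - 4e3 + 3e4 = <-8, 0, 7, -13>.

<-2, -3, -4, 3>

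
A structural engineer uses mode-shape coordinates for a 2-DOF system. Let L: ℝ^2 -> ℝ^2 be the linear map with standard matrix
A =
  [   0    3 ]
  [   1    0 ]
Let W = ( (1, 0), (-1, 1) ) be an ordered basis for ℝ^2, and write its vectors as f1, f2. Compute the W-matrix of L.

[[1, 2], [1, -1]]

Let P have columns f1, f2. Then [L]_W = P^(-1) A P.
Here det P = 1, so P^(-1) is integer; computing A P first and then P^(-1)(A P) gives [[1, 2], [1, -1]].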